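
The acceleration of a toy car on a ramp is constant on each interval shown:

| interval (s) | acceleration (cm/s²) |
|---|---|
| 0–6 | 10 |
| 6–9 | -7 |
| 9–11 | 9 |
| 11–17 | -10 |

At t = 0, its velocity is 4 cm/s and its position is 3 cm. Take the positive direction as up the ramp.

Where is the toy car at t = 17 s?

On each constant-a segment, Δv = aΔt and Δx = v₀Δt + ½aΔt²; chain segment to segment.
0–6 s: v starts 4 cm/s; Δx = 4·6 + ½·10·6² = 204 cm; v ends 64 cm/s.
6–9 s: v starts 64 cm/s; Δx = 64·3 + ½·-7·3² = 160.5 cm; v ends 43 cm/s.
9–11 s: v starts 43 cm/s; Δx = 43·2 + ½·9·2² = 104 cm; v ends 61 cm/s.
11–17 s: v starts 61 cm/s; Δx = 61·6 + ½·-10·6² = 186 cm; v ends 1 cm/s.
x(17) = 3 + Σ Δx = 657.5 cm.

657.5 cm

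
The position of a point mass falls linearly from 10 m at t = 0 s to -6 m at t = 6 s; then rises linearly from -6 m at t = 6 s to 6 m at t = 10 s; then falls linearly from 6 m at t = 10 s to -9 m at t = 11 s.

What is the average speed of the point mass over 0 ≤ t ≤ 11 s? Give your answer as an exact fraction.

Average speed = (total path length)/(elapsed time); on a piecewise-linear x-t graph the path length is Σ|Δx|.
0–6 s: |Δx| = |-6 − 10| = 16 m
6–10 s: |Δx| = |6 − -6| = 12 m
10–11 s: |Δx| = |-9 − 6| = 15 m
Total path = 43 m; average speed = 43/11 = 43/11 m/s.

43/11 m/s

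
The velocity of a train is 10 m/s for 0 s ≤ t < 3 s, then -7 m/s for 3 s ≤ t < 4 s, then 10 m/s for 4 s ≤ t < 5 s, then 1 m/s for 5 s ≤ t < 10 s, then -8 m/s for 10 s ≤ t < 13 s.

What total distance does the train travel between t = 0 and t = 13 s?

Total distance travelled is ∫|v| dt — sum the magnitudes of each area piece.
0–3 s: |10| × 3 = 30 m
3–4 s: |-7| × 1 = 7 m
4–5 s: |10| × 1 = 10 m
5–10 s: |1| × 5 = 5 m
10–13 s: |-8| × 3 = 24 m
Total distance = 76 m

76 m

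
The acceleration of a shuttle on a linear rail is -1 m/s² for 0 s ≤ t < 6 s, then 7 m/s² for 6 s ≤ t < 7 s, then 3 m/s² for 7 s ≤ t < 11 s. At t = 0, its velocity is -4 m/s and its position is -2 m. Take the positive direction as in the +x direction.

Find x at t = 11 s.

-38.5 m

On each constant-a segment, Δv = aΔt and Δx = v₀Δt + ½aΔt²; chain segment to segment.
0–6 s: v starts -4 m/s; Δx = -4·6 + ½·-1·6² = -42 m; v ends -10 m/s.
6–7 s: v starts -10 m/s; Δx = -10·1 + ½·7·1² = -6.5 m; v ends -3 m/s.
7–11 s: v starts -3 m/s; Δx = -3·4 + ½·3·4² = 12 m; v ends 9 m/s.
x(11) = -2 + Σ Δx = -38.5 m.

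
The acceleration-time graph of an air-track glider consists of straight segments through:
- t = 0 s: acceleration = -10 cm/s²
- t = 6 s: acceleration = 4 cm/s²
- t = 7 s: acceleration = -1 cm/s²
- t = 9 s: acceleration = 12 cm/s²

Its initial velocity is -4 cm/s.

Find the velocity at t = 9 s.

-9.5 cm/s

Δv equals the area under the a-t graph; then v = v₀ + Δv.
0–6 s: ½(-10 + 4)(6) = -18 cm/s
6–7 s: ½(4 + -1)(1) = 1.5 cm/s
7–9 s: ½(-1 + 12)(2) = 11 cm/s
Δv = -5.5 cm/s, so v(9) = -4 + (-5.5) = -9.5 cm/s.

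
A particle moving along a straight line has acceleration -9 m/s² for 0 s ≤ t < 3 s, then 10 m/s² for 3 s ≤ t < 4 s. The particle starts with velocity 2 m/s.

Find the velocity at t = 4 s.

Δv equals the area under the a-t graph; then v = v₀ + Δv.
0–3 s: -9 × 3 = -27 m/s
3–4 s: 10 × 1 = 10 m/s
Δv = -17 m/s, so v(4) = 2 + (-17) = -15 m/s.

-15 m/s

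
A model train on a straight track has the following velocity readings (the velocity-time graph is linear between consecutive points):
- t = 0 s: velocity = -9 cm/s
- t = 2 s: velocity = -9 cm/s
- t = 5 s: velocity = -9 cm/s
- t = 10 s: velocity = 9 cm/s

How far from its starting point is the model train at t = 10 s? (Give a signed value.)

Displacement is the signed area under the v-t curve.
0–2 s: -9 × 2 = -18 cm
2–5 s: -9 × 3 = -27 cm
5–10 s: ½(-9 + 9)(5) = 0 cm
Net displacement = -45 cm

-45 cm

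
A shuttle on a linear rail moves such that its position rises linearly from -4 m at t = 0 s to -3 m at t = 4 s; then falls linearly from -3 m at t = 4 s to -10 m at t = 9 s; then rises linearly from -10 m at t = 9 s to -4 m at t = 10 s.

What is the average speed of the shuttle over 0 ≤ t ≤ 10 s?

Average speed = (total path length)/(elapsed time); on a piecewise-linear x-t graph the path length is Σ|Δx|.
0–4 s: |Δx| = |-3 − -4| = 1 m
4–9 s: |Δx| = |-10 − -3| = 7 m
9–10 s: |Δx| = |-4 − -10| = 6 m
Total path = 14 m; average speed = 14/10 = 1.4 m/s.

1.4 m/s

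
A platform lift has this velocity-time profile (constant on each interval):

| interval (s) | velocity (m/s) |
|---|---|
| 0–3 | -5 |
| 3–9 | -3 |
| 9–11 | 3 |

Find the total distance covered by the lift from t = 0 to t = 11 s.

39 m

Total distance travelled is ∫|v| dt — sum the magnitudes of each area piece.
0–3 s: |-5| × 3 = 15 m
3–9 s: |-3| × 6 = 18 m
9–11 s: |3| × 2 = 6 m
Total distance = 39 m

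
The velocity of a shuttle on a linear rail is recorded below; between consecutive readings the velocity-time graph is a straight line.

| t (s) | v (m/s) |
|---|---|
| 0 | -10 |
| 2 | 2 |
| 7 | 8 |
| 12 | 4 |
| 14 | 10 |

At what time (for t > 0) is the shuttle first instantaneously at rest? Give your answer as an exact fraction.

t = 5/3 s

v changes sign on 0–2 s (from -10 to 2); the graph is linear there, so v = 0 at t = 0 + (10)·(2 − 0)/(2 − -10) = 5/3 s.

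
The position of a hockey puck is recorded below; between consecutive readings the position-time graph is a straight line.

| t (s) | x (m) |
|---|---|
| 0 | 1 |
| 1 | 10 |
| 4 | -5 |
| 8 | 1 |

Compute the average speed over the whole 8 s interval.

3.75 m/s

Average speed = (total path length)/(elapsed time); on a piecewise-linear x-t graph the path length is Σ|Δx|.
0–1 s: |Δx| = |10 − 1| = 9 m
1–4 s: |Δx| = |-5 − 10| = 15 m
4–8 s: |Δx| = |1 − -5| = 6 m
Total path = 30 m; average speed = 30/8 = 3.75 m/s.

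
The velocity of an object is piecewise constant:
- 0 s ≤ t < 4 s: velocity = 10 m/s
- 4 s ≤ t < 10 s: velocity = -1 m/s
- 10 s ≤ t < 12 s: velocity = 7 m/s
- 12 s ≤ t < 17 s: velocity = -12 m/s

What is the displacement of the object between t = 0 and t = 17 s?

-12 m

Displacement is the signed area under the v-t curve.
0–4 s: 10 × 4 = 40 m
4–10 s: -1 × 6 = -6 m
10–12 s: 7 × 2 = 14 m
12–17 s: -12 × 5 = -60 m
Net displacement = -12 m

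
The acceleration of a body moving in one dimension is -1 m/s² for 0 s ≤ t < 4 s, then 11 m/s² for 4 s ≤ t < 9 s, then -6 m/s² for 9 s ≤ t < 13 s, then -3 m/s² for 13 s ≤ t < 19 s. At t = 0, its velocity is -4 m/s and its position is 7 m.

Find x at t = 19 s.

304.5 m

On each constant-a segment, Δv = aΔt and Δx = v₀Δt + ½aΔt²; chain segment to segment.
0–4 s: v starts -4 m/s; Δx = -4·4 + ½·-1·4² = -24 m; v ends -8 m/s.
4–9 s: v starts -8 m/s; Δx = -8·5 + ½·11·5² = 97.5 m; v ends 47 m/s.
9–13 s: v starts 47 m/s; Δx = 47·4 + ½·-6·4² = 140 m; v ends 23 m/s.
13–19 s: v starts 23 m/s; Δx = 23·6 + ½·-3·6² = 84 m; v ends 5 m/s.
x(19) = 7 + Σ Δx = 304.5 m.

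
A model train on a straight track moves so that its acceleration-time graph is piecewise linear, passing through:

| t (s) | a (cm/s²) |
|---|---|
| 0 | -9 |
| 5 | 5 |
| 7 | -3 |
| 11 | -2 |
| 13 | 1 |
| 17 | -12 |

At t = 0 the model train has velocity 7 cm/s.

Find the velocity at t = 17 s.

Δv equals the area under the a-t graph; then v = v₀ + Δv.
0–5 s: ½(-9 + 5)(5) = -10 cm/s
5–7 s: ½(5 + -3)(2) = 2 cm/s
7–11 s: ½(-3 + -2)(4) = -10 cm/s
11–13 s: ½(-2 + 1)(2) = -1 cm/s
13–17 s: ½(1 + -12)(4) = -22 cm/s
Δv = -41 cm/s, so v(17) = 7 + (-41) = -34 cm/s.

-34 cm/s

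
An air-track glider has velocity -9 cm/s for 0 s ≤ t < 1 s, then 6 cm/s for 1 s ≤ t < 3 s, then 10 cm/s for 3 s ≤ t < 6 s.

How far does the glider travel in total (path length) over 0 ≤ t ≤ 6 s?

51 cm

Total distance travelled is ∫|v| dt — sum the magnitudes of each area piece.
0–1 s: |-9| × 1 = 9 cm
1–3 s: |6| × 2 = 12 cm
3–6 s: |10| × 3 = 30 cm
Total distance = 51 cm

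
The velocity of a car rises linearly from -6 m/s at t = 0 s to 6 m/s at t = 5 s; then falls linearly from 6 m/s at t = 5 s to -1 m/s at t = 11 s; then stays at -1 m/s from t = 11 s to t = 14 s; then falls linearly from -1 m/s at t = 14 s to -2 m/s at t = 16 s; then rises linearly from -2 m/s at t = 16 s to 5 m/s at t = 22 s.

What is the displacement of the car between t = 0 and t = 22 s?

Displacement is the signed area under the v-t curve.
0–5 s: ½(-6 + 6)(5) = 0 m
5–11 s: ½(6 + -1)(6) = 15 m
11–14 s: -1 × 3 = -3 m
14–16 s: ½(-1 + -2)(2) = -3 m
16–22 s: ½(-2 + 5)(6) = 9 m
Net displacement = 18 m

18 m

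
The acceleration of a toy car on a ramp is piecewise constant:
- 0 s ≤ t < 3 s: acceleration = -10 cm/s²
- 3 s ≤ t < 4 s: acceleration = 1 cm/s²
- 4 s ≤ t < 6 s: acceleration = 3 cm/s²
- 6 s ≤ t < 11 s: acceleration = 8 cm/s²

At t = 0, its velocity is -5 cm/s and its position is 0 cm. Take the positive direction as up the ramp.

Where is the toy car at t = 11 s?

On each constant-a segment, Δv = aΔt and Δx = v₀Δt + ½aΔt²; chain segment to segment.
0–3 s: v starts -5 cm/s; Δx = -5·3 + ½·-10·3² = -60 cm; v ends -35 cm/s.
3–4 s: v starts -35 cm/s; Δx = -35·1 + ½·1·1² = -34.5 cm; v ends -34 cm/s.
4–6 s: v starts -34 cm/s; Δx = -34·2 + ½·3·2² = -62 cm; v ends -28 cm/s.
6–11 s: v starts -28 cm/s; Δx = -28·5 + ½·8·5² = -40 cm; v ends 12 cm/s.
x(11) = 0 + Σ Δx = -196.5 cm.

-196.5 cm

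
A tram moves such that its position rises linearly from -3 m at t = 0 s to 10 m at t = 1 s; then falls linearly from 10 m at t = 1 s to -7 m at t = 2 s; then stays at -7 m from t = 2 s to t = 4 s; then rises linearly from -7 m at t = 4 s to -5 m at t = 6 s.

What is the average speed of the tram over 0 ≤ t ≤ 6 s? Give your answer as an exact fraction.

16/3 m/s

Average speed = (total path length)/(elapsed time); on a piecewise-linear x-t graph the path length is Σ|Δx|.
0–1 s: |Δx| = |10 − -3| = 13 m
1–2 s: |Δx| = |-7 − 10| = 17 m
2–4 s: |Δx| = |-7 − -7| = 0 m
4–6 s: |Δx| = |-5 − -7| = 2 m
Total path = 32 m; average speed = 32/6 = 16/3 m/s.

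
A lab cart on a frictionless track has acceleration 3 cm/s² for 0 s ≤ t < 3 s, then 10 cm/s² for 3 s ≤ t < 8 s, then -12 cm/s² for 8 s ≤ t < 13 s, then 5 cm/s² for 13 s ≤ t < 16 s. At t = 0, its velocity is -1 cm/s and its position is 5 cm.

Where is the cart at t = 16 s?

337 cm

On each constant-a segment, Δv = aΔt and Δx = v₀Δt + ½aΔt²; chain segment to segment.
0–3 s: v starts -1 cm/s; Δx = -1·3 + ½·3·3² = 10.5 cm; v ends 8 cm/s.
3–8 s: v starts 8 cm/s; Δx = 8·5 + ½·10·5² = 165 cm; v ends 58 cm/s.
8–13 s: v starts 58 cm/s; Δx = 58·5 + ½·-12·5² = 140 cm; v ends -2 cm/s.
13–16 s: v starts -2 cm/s; Δx = -2·3 + ½·5·3² = 16.5 cm; v ends 13 cm/s.
x(16) = 5 + Σ Δx = 337 cm.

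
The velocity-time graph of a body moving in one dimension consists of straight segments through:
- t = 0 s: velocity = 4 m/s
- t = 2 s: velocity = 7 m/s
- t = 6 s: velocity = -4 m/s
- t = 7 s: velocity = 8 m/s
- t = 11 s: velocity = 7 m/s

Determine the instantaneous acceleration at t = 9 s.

-0.25 m/s²

Acceleration is the slope of the v-t graph on 7–11 s: (7 − 8)/(11 − 7) = -0.25 m/s².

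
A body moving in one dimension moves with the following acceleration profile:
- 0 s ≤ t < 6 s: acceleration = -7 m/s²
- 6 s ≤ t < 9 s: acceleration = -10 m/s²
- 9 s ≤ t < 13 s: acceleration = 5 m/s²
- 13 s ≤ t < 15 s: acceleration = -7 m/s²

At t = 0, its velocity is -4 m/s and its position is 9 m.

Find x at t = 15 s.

On each constant-a segment, Δv = aΔt and Δx = v₀Δt + ½aΔt²; chain segment to segment.
0–6 s: v starts -4 m/s; Δx = -4·6 + ½·-7·6² = -150 m; v ends -46 m/s.
6–9 s: v starts -46 m/s; Δx = -46·3 + ½·-10·3² = -183 m; v ends -76 m/s.
9–13 s: v starts -76 m/s; Δx = -76·4 + ½·5·4² = -264 m; v ends -56 m/s.
13–15 s: v starts -56 m/s; Δx = -56·2 + ½·-7·2² = -126 m; v ends -70 m/s.
x(15) = 9 + Σ Δx = -714 m.

-714 m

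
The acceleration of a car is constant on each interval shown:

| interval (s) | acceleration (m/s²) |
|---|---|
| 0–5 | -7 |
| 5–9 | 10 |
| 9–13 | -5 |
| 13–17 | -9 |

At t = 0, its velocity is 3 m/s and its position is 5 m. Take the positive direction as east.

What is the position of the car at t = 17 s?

On each constant-a segment, Δv = aΔt and Δx = v₀Δt + ½aΔt²; chain segment to segment.
0–5 s: v starts 3 m/s; Δx = 3·5 + ½·-7·5² = -72.5 m; v ends -32 m/s.
5–9 s: v starts -32 m/s; Δx = -32·4 + ½·10·4² = -48 m; v ends 8 m/s.
9–13 s: v starts 8 m/s; Δx = 8·4 + ½·-5·4² = -8 m; v ends -12 m/s.
13–17 s: v starts -12 m/s; Δx = -12·4 + ½·-9·4² = -120 m; v ends -48 m/s.
x(17) = 5 + Σ Δx = -243.5 m.

-243.5 m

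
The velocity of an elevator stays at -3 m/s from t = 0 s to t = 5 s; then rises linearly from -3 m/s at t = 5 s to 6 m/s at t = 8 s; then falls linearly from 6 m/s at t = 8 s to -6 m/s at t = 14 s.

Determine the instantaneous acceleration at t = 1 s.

Acceleration is the slope of the v-t graph on 0–5 s: (-3 − -3)/(5 − 0) = 0 m/s².

0 m/s²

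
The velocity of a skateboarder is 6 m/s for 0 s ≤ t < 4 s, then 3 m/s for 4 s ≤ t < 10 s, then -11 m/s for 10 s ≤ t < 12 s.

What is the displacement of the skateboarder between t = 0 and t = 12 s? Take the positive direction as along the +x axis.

Displacement is the signed area under the v-t curve.
0–4 s: 6 × 4 = 24 m
4–10 s: 3 × 6 = 18 m
10–12 s: -11 × 2 = -22 m
Net displacement = 20 m

20 m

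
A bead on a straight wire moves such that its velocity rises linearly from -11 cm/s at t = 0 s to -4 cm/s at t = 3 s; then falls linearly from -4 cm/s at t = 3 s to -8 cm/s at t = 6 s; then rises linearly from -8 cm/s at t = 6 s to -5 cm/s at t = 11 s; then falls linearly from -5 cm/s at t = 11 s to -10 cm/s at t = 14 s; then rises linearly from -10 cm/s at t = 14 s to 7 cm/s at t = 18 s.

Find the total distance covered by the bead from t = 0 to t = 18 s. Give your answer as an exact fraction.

Total distance travelled is ∫|v| dt — sum the magnitudes of each area piece.
0–3 s: |½(-11 + -4)(3)| = 22.5 cm
3–6 s: |½(-4 + -8)(3)| = 18 cm
6–11 s: |½(-8 + -5)(5)| = 32.5 cm
11–14 s: |½(-5 + -10)(3)| = 22.5 cm
14–18 s: v = 0 at t = 278/17 s; triangle areas 200/17 + 98/17 = 298/17 cm
Total distance = 3843/34 cm

3843/34 cm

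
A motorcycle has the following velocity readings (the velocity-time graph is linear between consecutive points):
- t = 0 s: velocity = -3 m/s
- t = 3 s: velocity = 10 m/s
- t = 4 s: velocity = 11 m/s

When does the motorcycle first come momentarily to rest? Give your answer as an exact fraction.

v changes sign on 0–3 s (from -3 to 10); the graph is linear there, so v = 0 at t = 0 + (3)·(3 − 0)/(10 − -3) = 9/13 s.

t = 9/13 s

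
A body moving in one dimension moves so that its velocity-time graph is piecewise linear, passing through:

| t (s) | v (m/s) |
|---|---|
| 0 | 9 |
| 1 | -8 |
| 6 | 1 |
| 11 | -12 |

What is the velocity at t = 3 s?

On 1–6 s the graph is linear from -8 to 1 m/s: v(3) = -8 + (1 − -8)·(3 − 1)/(6 − 1) = -4.4 m/s.

-4.4 m/s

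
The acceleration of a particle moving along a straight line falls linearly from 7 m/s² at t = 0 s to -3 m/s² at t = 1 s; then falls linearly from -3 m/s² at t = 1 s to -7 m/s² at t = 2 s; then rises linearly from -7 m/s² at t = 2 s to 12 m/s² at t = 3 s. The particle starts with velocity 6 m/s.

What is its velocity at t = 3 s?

5.5 m/s

Δv equals the area under the a-t graph; then v = v₀ + Δv.
0–1 s: ½(7 + -3)(1) = 2 m/s
1–2 s: ½(-3 + -7)(1) = -5 m/s
2–3 s: ½(-7 + 12)(1) = 2.5 m/s
Δv = -0.5 m/s, so v(3) = 6 + (-0.5) = 5.5 m/s.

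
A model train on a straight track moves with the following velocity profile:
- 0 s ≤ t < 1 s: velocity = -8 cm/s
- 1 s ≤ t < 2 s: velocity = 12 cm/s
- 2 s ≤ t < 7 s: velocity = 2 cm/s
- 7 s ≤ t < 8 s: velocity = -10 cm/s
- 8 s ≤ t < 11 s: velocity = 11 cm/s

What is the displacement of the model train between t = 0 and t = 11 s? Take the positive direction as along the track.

Displacement is the signed area under the v-t curve.
0–1 s: -8 × 1 = -8 cm
1–2 s: 12 × 1 = 12 cm
2–7 s: 2 × 5 = 10 cm
7–8 s: -10 × 1 = -10 cm
8–11 s: 11 × 3 = 33 cm
Net displacement = 37 cm

37 cm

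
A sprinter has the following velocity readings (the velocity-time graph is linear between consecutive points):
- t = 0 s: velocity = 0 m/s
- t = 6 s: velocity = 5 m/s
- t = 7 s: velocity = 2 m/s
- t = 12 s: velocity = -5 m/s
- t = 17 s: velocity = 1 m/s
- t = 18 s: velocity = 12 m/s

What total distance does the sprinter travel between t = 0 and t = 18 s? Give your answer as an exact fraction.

Total distance travelled is ∫|v| dt — sum the magnitudes of each area piece.
0–6 s: |½(0 + 5)(6)| = 15 m
6–7 s: |½(5 + 2)(1)| = 3.5 m
7–12 s: v = 0 at t = 59/7 s; triangle areas 10/7 + 125/14 = 145/14 m
12–17 s: v = 0 at t = 97/6 s; triangle areas 125/12 + 5/12 = 65/6 m
17–18 s: |½(1 + 12)(1)| = 6.5 m
Total distance = 970/21 m

970/21 m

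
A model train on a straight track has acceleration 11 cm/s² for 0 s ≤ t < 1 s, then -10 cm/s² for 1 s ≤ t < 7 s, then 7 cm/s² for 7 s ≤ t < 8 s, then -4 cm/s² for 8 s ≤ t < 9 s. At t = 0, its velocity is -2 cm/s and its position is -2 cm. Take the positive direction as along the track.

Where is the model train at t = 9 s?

-218 cm

On each constant-a segment, Δv = aΔt and Δx = v₀Δt + ½aΔt²; chain segment to segment.
0–1 s: v starts -2 cm/s; Δx = -2·1 + ½·11·1² = 3.5 cm; v ends 9 cm/s.
1–7 s: v starts 9 cm/s; Δx = 9·6 + ½·-10·6² = -126 cm; v ends -51 cm/s.
7–8 s: v starts -51 cm/s; Δx = -51·1 + ½·7·1² = -47.5 cm; v ends -44 cm/s.
8–9 s: v starts -44 cm/s; Δx = -44·1 + ½·-4·1² = -46 cm; v ends -48 cm/s.
x(9) = -2 + Σ Δx = -218 cm.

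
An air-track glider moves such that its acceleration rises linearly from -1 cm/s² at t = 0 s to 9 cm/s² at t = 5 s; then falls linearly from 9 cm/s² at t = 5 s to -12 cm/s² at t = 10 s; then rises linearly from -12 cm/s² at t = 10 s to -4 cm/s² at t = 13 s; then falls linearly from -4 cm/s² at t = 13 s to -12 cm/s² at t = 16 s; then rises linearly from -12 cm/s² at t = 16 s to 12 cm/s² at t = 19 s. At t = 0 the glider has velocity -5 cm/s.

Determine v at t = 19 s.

Δv equals the area under the a-t graph; then v = v₀ + Δv.
0–5 s: ½(-1 + 9)(5) = 20 cm/s
5–10 s: ½(9 + -12)(5) = -7.5 cm/s
10–13 s: ½(-12 + -4)(3) = -24 cm/s
13–16 s: ½(-4 + -12)(3) = -24 cm/s
16–19 s: ½(-12 + 12)(3) = 0 cm/s
Δv = -35.5 cm/s, so v(19) = -5 + (-35.5) = -40.5 cm/s.

-40.5 cm/s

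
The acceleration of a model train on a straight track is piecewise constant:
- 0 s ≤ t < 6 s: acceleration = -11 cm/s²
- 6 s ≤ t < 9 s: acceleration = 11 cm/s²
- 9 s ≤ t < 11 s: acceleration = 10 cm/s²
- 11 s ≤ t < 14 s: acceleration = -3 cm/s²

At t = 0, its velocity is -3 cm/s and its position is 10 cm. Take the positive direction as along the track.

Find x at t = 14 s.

On each constant-a segment, Δv = aΔt and Δx = v₀Δt + ½aΔt²; chain segment to segment.
0–6 s: v starts -3 cm/s; Δx = -3·6 + ½·-11·6² = -216 cm; v ends -69 cm/s.
6–9 s: v starts -69 cm/s; Δx = -69·3 + ½·11·3² = -157.5 cm; v ends -36 cm/s.
9–11 s: v starts -36 cm/s; Δx = -36·2 + ½·10·2² = -52 cm; v ends -16 cm/s.
11–14 s: v starts -16 cm/s; Δx = -16·3 + ½·-3·3² = -61.5 cm; v ends -25 cm/s.
x(14) = 10 + Σ Δx = -477 cm.

-477 cm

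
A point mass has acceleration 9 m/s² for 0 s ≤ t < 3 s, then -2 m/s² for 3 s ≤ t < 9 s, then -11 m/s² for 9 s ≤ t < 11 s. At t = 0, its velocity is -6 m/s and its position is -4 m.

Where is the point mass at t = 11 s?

On each constant-a segment, Δv = aΔt and Δx = v₀Δt + ½aΔt²; chain segment to segment.
0–3 s: v starts -6 m/s; Δx = -6·3 + ½·9·3² = 22.5 m; v ends 21 m/s.
3–9 s: v starts 21 m/s; Δx = 21·6 + ½·-2·6² = 90 m; v ends 9 m/s.
9–11 s: v starts 9 m/s; Δx = 9·2 + ½·-11·2² = -4 m; v ends -13 m/s.
x(11) = -4 + Σ Δx = 104.5 m.

104.5 m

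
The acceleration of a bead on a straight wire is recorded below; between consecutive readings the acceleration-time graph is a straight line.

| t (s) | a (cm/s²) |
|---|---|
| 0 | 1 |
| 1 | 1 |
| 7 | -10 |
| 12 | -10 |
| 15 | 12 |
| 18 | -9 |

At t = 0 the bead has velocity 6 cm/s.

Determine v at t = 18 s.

-62.5 cm/s

Δv equals the area under the a-t graph; then v = v₀ + Δv.
0–1 s: 1 × 1 = 1 cm/s
1–7 s: ½(1 + -10)(6) = -27 cm/s
7–12 s: -10 × 5 = -50 cm/s
12–15 s: ½(-10 + 12)(3) = 3 cm/s
15–18 s: ½(12 + -9)(3) = 4.5 cm/s
Δv = -68.5 cm/s, so v(18) = 6 + (-68.5) = -62.5 cm/s.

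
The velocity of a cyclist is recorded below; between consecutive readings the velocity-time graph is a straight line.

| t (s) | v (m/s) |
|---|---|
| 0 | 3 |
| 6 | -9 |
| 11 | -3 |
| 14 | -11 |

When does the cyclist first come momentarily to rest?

v changes sign on 0–6 s (from 3 to -9); the graph is linear there, so v = 0 at t = 0 + (-3)·(6 − 0)/(-9 − 3) = 1.5 s.

t = 1.5 s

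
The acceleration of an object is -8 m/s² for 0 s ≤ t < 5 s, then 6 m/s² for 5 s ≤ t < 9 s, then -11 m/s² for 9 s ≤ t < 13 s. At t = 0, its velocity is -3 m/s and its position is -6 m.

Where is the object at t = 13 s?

-409 m

On each constant-a segment, Δv = aΔt and Δx = v₀Δt + ½aΔt²; chain segment to segment.
0–5 s: v starts -3 m/s; Δx = -3·5 + ½·-8·5² = -115 m; v ends -43 m/s.
5–9 s: v starts -43 m/s; Δx = -43·4 + ½·6·4² = -124 m; v ends -19 m/s.
9–13 s: v starts -19 m/s; Δx = -19·4 + ½·-11·4² = -164 m; v ends -63 m/s.
x(13) = -6 + Σ Δx = -409 m.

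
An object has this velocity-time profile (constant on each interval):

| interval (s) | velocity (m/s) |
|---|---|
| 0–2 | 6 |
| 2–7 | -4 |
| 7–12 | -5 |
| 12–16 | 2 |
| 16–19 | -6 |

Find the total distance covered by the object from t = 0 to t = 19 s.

Distance (not displacement) is the total path length: add the absolute areas under v-t.
0–2 s: |6| × 2 = 12 m
2–7 s: |-4| × 5 = 20 m
7–12 s: |-5| × 5 = 25 m
12–16 s: |2| × 4 = 8 m
16–19 s: |-6| × 3 = 18 m
Total distance = 83 m

83 m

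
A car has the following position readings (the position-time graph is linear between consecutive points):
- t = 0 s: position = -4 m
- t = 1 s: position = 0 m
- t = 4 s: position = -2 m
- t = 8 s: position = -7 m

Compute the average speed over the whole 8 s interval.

Average speed = (total path length)/(elapsed time); on a piecewise-linear x-t graph the path length is Σ|Δx|.
0–1 s: |Δx| = |0 − -4| = 4 m
1–4 s: |Δx| = |-2 − 0| = 2 m
4–8 s: |Δx| = |-7 − -2| = 5 m
Total path = 11 m; average speed = 11/8 = 1.375 m/s.

1.375 m/s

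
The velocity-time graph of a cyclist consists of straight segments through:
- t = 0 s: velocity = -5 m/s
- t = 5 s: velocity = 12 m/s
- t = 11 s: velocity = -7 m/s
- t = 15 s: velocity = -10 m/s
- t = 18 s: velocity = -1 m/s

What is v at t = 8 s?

2.5 m/s

On 5–11 s the graph is linear from 12 to -7 m/s: v(8) = 12 + (-7 − 12)·(8 − 5)/(11 − 5) = 2.5 m/s.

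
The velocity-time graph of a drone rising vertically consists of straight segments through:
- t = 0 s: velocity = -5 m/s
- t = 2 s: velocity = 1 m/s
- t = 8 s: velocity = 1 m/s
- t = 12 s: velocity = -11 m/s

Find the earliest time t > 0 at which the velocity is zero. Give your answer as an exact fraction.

t = 5/3 s

v changes sign on 0–2 s (from -5 to 1); the graph is linear there, so v = 0 at t = 0 + (5)·(2 − 0)/(1 − -5) = 5/3 s.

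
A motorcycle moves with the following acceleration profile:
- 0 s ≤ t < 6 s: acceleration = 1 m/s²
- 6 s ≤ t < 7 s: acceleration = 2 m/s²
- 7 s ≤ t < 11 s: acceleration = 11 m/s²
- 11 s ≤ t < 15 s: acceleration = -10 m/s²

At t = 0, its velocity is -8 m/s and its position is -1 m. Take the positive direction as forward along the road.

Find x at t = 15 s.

152 m

On each constant-a segment, Δv = aΔt and Δx = v₀Δt + ½aΔt²; chain segment to segment.
0–6 s: v starts -8 m/s; Δx = -8·6 + ½·1·6² = -30 m; v ends -2 m/s.
6–7 s: v starts -2 m/s; Δx = -2·1 + ½·2·1² = -1 m; v ends 0 m/s.
7–11 s: v starts 0 m/s; Δx = 0·4 + ½·11·4² = 88 m; v ends 44 m/s.
11–15 s: v starts 44 m/s; Δx = 44·4 + ½·-10·4² = 96 m; v ends 4 m/s.
x(15) = -1 + Σ Δx = 152 m.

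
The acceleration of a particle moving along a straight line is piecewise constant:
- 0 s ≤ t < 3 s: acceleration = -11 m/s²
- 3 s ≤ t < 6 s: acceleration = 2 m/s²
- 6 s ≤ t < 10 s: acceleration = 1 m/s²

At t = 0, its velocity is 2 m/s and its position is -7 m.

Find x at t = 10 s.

-226.5 m

On each constant-a segment, Δv = aΔt and Δx = v₀Δt + ½aΔt²; chain segment to segment.
0–3 s: v starts 2 m/s; Δx = 2·3 + ½·-11·3² = -43.5 m; v ends -31 m/s.
3–6 s: v starts -31 m/s; Δx = -31·3 + ½·2·3² = -84 m; v ends -25 m/s.
6–10 s: v starts -25 m/s; Δx = -25·4 + ½·1·4² = -92 m; v ends -21 m/s.
x(10) = -7 + Σ Δx = -226.5 m.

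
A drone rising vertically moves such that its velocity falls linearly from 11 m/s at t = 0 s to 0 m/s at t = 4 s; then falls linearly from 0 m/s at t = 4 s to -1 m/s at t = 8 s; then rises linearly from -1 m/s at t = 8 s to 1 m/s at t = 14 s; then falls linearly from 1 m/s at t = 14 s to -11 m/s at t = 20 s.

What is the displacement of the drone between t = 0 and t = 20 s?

Net displacement equals the area under the velocity-time graph (areas below the axis count negative).
0–4 s: ½(11 + 0)(4) = 22 m
4–8 s: ½(0 + -1)(4) = -2 m
8–14 s: ½(-1 + 1)(6) = 0 m
14–20 s: ½(1 + -11)(6) = -30 m
Net displacement = -10 m

-10 m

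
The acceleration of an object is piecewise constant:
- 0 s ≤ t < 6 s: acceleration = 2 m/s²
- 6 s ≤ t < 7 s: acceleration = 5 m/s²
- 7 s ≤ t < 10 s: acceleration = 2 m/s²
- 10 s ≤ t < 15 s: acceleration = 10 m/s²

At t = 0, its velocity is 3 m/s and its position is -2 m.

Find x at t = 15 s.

On each constant-a segment, Δv = aΔt and Δx = v₀Δt + ½aΔt²; chain segment to segment.
0–6 s: v starts 3 m/s; Δx = 3·6 + ½·2·6² = 54 m; v ends 15 m/s.
6–7 s: v starts 15 m/s; Δx = 15·1 + ½·5·1² = 17.5 m; v ends 20 m/s.
7–10 s: v starts 20 m/s; Δx = 20·3 + ½·2·3² = 69 m; v ends 26 m/s.
10–15 s: v starts 26 m/s; Δx = 26·5 + ½·10·5² = 255 m; v ends 76 m/s.
x(15) = -2 + Σ Δx = 393.5 m.

393.5 m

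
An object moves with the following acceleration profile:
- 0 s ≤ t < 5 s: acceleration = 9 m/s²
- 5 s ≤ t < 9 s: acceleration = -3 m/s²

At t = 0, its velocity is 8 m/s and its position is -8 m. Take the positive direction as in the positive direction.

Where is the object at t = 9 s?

332.5 m

On each constant-a segment, Δv = aΔt and Δx = v₀Δt + ½aΔt²; chain segment to segment.
0–5 s: v starts 8 m/s; Δx = 8·5 + ½·9·5² = 152.5 m; v ends 53 m/s.
5–9 s: v starts 53 m/s; Δx = 53·4 + ½·-3·4² = 188 m; v ends 41 m/s.
x(9) = -8 + Σ Δx = 332.5 m.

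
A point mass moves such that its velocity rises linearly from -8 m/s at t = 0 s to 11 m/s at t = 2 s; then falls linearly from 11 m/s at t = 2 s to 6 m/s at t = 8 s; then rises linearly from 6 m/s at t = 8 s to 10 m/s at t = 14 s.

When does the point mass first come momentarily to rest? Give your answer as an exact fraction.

v changes sign on 0–2 s (from -8 to 11); the graph is linear there, so v = 0 at t = 0 + (8)·(2 − 0)/(11 − -8) = 16/19 s.

t = 16/19 s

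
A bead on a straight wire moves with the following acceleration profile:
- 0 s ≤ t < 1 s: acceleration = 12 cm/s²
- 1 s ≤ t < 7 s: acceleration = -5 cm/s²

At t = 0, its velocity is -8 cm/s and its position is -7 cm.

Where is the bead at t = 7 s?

-75 cm

On each constant-a segment, Δv = aΔt and Δx = v₀Δt + ½aΔt²; chain segment to segment.
0–1 s: v starts -8 cm/s; Δx = -8·1 + ½·12·1² = -2 cm; v ends 4 cm/s.
1–7 s: v starts 4 cm/s; Δx = 4·6 + ½·-5·6² = -66 cm; v ends -26 cm/s.
x(7) = -7 + Σ Δx = -75 cm.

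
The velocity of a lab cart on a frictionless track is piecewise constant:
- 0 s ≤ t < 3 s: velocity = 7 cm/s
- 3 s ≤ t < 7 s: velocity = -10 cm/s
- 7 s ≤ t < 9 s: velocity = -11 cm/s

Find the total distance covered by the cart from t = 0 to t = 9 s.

Distance (not displacement) is the total path length: add the absolute areas under v-t.
0–3 s: |7| × 3 = 21 cm
3–7 s: |-10| × 4 = 40 cm
7–9 s: |-11| × 2 = 22 cm
Total distance = 83 cm

83 cm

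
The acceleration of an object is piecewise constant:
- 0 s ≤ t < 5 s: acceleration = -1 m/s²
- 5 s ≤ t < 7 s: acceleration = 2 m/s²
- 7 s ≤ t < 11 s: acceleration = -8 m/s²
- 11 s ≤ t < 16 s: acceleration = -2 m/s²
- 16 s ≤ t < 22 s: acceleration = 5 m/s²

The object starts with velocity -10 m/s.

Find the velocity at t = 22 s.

-23 m/s

Δv equals the area under the a-t graph; then v = v₀ + Δv.
0–5 s: -1 × 5 = -5 m/s
5–7 s: 2 × 2 = 4 m/s
7–11 s: -8 × 4 = -32 m/s
11–16 s: -2 × 5 = -10 m/s
16–22 s: 5 × 6 = 30 m/s
Δv = -13 m/s, so v(22) = -10 + (-13) = -23 m/s.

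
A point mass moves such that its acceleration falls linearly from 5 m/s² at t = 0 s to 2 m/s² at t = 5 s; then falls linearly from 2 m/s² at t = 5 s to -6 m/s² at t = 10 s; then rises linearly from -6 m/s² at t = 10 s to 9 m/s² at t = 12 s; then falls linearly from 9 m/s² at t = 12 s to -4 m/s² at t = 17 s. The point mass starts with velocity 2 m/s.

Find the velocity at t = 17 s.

25 m/s

Δv equals the area under the a-t graph; then v = v₀ + Δv.
0–5 s: ½(5 + 2)(5) = 17.5 m/s
5–10 s: ½(2 + -6)(5) = -10 m/s
10–12 s: ½(-6 + 9)(2) = 3 m/s
12–17 s: ½(9 + -4)(5) = 12.5 m/s
Δv = 23 m/s, so v(17) = 2 + (23) = 25 m/s.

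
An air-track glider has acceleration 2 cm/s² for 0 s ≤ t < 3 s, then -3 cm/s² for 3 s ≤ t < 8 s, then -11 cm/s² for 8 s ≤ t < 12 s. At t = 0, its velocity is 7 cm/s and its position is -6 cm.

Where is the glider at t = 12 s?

-44.5 cm

On each constant-a segment, Δv = aΔt and Δx = v₀Δt + ½aΔt²; chain segment to segment.
0–3 s: v starts 7 cm/s; Δx = 7·3 + ½·2·3² = 30 cm; v ends 13 cm/s.
3–8 s: v starts 13 cm/s; Δx = 13·5 + ½·-3·5² = 27.5 cm; v ends -2 cm/s.
8–12 s: v starts -2 cm/s; Δx = -2·4 + ½·-11·4² = -96 cm; v ends -46 cm/s.
x(12) = -6 + Σ Δx = -44.5 cm.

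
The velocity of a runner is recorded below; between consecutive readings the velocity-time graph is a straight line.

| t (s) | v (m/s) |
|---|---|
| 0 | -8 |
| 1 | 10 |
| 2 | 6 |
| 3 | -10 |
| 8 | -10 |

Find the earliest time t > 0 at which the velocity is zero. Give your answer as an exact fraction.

t = 4/9 s

v changes sign on 0–1 s (from -8 to 10); the graph is linear there, so v = 0 at t = 0 + (8)·(1 − 0)/(10 − -8) = 4/9 s.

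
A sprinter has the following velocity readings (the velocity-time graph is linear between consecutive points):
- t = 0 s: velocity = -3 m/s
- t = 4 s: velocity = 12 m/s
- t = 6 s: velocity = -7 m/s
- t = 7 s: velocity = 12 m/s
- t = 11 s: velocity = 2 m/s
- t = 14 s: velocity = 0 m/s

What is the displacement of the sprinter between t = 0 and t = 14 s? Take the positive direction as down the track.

56.5 m

Displacement is the signed area under the v-t curve.
0–4 s: ½(-3 + 12)(4) = 18 m
4–6 s: ½(12 + -7)(2) = 5 m
6–7 s: ½(-7 + 12)(1) = 2.5 m
7–11 s: ½(12 + 2)(4) = 28 m
11–14 s: ½(2 + 0)(3) = 3 m
Net displacement = 56.5 m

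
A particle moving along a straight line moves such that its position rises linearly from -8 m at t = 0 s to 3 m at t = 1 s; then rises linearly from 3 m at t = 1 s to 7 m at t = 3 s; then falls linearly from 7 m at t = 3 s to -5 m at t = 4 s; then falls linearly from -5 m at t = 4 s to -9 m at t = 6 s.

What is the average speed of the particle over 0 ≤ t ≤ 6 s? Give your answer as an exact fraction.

31/6 m/s

Average speed = (total path length)/(elapsed time); on a piecewise-linear x-t graph the path length is Σ|Δx|.
0–1 s: |Δx| = |3 − -8| = 11 m
1–3 s: |Δx| = |7 − 3| = 4 m
3–4 s: |Δx| = |-5 − 7| = 12 m
4–6 s: |Δx| = |-9 − -5| = 4 m
Total path = 31 m; average speed = 31/6 = 31/6 m/s.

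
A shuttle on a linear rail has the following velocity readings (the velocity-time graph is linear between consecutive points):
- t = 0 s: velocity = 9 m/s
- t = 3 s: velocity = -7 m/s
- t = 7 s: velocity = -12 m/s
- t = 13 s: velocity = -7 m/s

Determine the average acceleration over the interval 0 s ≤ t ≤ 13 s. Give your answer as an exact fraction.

-16/13 m/s²

Average acceleration = Δv/Δt = (-7 − 9)/(13 − 0) = -16/13 m/s².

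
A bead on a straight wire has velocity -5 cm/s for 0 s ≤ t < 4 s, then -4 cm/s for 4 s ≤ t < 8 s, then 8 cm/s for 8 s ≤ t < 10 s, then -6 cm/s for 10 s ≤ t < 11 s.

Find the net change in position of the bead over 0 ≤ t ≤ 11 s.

Net displacement equals the area under the velocity-time graph (areas below the axis count negative).
0–4 s: -5 × 4 = -20 cm
4–8 s: -4 × 4 = -16 cm
8–10 s: 8 × 2 = 16 cm
10–11 s: -6 × 1 = -6 cm
Net displacement = -26 cm

-26 cm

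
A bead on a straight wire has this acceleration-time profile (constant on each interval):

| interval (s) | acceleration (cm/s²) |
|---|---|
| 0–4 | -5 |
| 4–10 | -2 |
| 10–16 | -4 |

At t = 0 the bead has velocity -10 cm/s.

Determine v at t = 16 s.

Δv equals the area under the a-t graph; then v = v₀ + Δv.
0–4 s: -5 × 4 = -20 cm/s
4–10 s: -2 × 6 = -12 cm/s
10–16 s: -4 × 6 = -24 cm/s
Δv = -56 cm/s, so v(16) = -10 + (-56) = -66 cm/s.

-66 cm/s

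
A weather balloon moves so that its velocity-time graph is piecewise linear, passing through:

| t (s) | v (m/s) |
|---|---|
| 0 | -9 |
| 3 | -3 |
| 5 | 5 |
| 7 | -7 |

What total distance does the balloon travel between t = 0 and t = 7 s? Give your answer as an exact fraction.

341/12 m

Distance (not displacement) is the total path length: add the absolute areas under v-t.
0–3 s: |½(-9 + -3)(3)| = 18 m
3–5 s: v = 0 at t = 3.75 s; triangle areas 1.125 + 3.125 = 4.25 m
5–7 s: v = 0 at t = 35/6 s; triangle areas 25/12 + 49/12 = 37/6 m
Total distance = 341/12 m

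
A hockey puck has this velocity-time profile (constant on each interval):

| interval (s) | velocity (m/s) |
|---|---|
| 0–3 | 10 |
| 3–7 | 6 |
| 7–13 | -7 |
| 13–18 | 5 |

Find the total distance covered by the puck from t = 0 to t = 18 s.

121 m

Distance (not displacement) is the total path length: add the absolute areas under v-t.
0–3 s: |10| × 3 = 30 m
3–7 s: |6| × 4 = 24 m
7–13 s: |-7| × 6 = 42 m
13–18 s: |5| × 5 = 25 m
Total distance = 121 m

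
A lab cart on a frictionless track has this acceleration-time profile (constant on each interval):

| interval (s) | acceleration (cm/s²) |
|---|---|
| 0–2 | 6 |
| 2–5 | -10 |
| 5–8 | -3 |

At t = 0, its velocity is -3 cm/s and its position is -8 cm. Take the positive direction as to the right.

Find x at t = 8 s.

-96.5 cm

On each constant-a segment, Δv = aΔt and Δx = v₀Δt + ½aΔt²; chain segment to segment.
0–2 s: v starts -3 cm/s; Δx = -3·2 + ½·6·2² = 6 cm; v ends 9 cm/s.
2–5 s: v starts 9 cm/s; Δx = 9·3 + ½·-10·3² = -18 cm; v ends -21 cm/s.
5–8 s: v starts -21 cm/s; Δx = -21·3 + ½·-3·3² = -76.5 cm; v ends -30 cm/s.
x(8) = -8 + Σ Δx = -96.5 cm.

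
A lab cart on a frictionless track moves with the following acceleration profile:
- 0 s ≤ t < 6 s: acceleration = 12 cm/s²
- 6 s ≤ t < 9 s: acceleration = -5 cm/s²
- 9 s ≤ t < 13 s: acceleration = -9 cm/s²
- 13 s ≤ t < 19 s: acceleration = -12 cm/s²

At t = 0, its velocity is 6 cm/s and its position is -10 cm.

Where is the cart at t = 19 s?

579.5 cm

On each constant-a segment, Δv = aΔt and Δx = v₀Δt + ½aΔt²; chain segment to segment.
0–6 s: v starts 6 cm/s; Δx = 6·6 + ½·12·6² = 252 cm; v ends 78 cm/s.
6–9 s: v starts 78 cm/s; Δx = 78·3 + ½·-5·3² = 211.5 cm; v ends 63 cm/s.
9–13 s: v starts 63 cm/s; Δx = 63·4 + ½·-9·4² = 180 cm; v ends 27 cm/s.
13–19 s: v starts 27 cm/s; Δx = 27·6 + ½·-12·6² = -54 cm; v ends -45 cm/s.
x(19) = -10 + Σ Δx = 579.5 cm.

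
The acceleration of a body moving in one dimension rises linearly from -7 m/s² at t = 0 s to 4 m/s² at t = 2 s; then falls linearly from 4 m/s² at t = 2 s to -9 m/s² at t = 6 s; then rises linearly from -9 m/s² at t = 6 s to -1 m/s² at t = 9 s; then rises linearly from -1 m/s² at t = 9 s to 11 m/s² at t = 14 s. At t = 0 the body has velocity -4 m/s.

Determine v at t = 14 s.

-7 m/s

Δv equals the area under the a-t graph; then v = v₀ + Δv.
0–2 s: ½(-7 + 4)(2) = -3 m/s
2–6 s: ½(4 + -9)(4) = -10 m/s
6–9 s: ½(-9 + -1)(3) = -15 m/s
9–14 s: ½(-1 + 11)(5) = 25 m/s
Δv = -3 m/s, so v(14) = -4 + (-3) = -7 m/s.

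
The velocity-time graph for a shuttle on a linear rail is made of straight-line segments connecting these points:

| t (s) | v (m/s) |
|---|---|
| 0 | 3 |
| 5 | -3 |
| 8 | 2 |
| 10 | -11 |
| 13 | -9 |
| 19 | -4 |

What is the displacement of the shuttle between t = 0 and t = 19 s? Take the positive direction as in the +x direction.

-79.5 m

Displacement is the signed area under the v-t curve.
0–5 s: ½(3 + -3)(5) = 0 m
5–8 s: ½(-3 + 2)(3) = -1.5 m
8–10 s: ½(2 + -11)(2) = -9 m
10–13 s: ½(-11 + -9)(3) = -30 m
13–19 s: ½(-9 + -4)(6) = -39 m
Net displacement = -79.5 m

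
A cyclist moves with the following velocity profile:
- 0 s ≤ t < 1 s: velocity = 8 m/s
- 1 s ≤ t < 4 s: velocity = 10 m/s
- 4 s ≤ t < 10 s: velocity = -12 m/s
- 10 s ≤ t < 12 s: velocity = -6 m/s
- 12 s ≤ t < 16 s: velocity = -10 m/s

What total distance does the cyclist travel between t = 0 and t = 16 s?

Total distance travelled is ∫|v| dt — sum the magnitudes of each area piece.
0–1 s: |8| × 1 = 8 m
1–4 s: |10| × 3 = 30 m
4–10 s: |-12| × 6 = 72 m
10–12 s: |-6| × 2 = 12 m
12–16 s: |-10| × 4 = 40 m
Total distance = 162 m

162 m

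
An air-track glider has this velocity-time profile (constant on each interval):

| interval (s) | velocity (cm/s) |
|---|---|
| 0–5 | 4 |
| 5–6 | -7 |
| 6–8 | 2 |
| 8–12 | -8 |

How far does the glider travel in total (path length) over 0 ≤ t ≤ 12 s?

Distance (not displacement) is the total path length: add the absolute areas under v-t.
0–5 s: |4| × 5 = 20 cm
5–6 s: |-7| × 1 = 7 cm
6–8 s: |2| × 2 = 4 cm
8–12 s: |-8| × 4 = 32 cm
Total distance = 63 cm

63 cm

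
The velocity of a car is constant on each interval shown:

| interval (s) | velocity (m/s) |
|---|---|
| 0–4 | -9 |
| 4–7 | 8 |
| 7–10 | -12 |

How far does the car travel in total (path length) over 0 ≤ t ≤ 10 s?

96 m

Distance (not displacement) is the total path length: add the absolute areas under v-t.
0–4 s: |-9| × 4 = 36 m
4–7 s: |8| × 3 = 24 m
7–10 s: |-12| × 3 = 36 m
Total distance = 96 m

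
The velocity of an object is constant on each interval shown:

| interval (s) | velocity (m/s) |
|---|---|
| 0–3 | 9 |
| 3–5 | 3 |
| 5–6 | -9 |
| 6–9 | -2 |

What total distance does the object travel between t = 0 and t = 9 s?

48 m

Total distance travelled is ∫|v| dt — sum the magnitudes of each area piece.
0–3 s: |9| × 3 = 27 m
3–5 s: |3| × 2 = 6 m
5–6 s: |-9| × 1 = 9 m
6–9 s: |-2| × 3 = 6 m
Total distance = 48 m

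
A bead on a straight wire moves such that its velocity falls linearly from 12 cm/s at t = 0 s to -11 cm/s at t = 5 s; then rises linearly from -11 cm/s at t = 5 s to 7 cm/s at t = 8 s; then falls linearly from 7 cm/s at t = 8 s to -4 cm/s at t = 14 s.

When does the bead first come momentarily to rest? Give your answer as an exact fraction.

t = 60/23 s

v changes sign on 0–5 s (from 12 to -11); the graph is linear there, so v = 0 at t = 0 + (-12)·(5 − 0)/(-11 − 12) = 60/23 s.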